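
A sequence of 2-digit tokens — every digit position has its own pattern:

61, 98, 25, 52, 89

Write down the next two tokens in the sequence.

First digit: +3 each step, mod 10; 6, 9, 2, 5, 8 → 1 → 4.
Second digit: −3 each step, mod 10, so 1, 8, 5, 2, 9 → 6 → 3.
Putting the parts together: 16 and then 43.

16 then 43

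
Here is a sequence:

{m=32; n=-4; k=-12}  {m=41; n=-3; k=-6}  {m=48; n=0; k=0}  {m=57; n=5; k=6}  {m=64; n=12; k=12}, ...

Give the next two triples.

{m=73; n=21; k=18}, {m=80; n=32; k=24}

M: alternating steps +9, +7, +9, +7, …; 32, 41, 48, 57, 64 → 73 → 80.
N: -4, -3, 0, 5, 12 → 21 → 32 (differences are 1, 3, 5, … (increasing by 2 each time)).
K: +6 each step; -12, -6, 0, 6, 12 → 18 → 24.
Putting the parts together: {m=73; n=21; k=18} and then {m=80; n=32; k=24}.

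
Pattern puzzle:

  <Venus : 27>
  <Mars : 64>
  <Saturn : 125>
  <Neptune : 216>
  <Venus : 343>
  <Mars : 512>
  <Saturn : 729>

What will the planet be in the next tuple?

Planet — repeats Venus → Mars → Saturn → Neptune: Venus, Mars, Saturn, Neptune, Venus, Mars, Saturn → Neptune.
Second coordinate: perfect cubes: 3³, 4³, 5³, …, so 27, 64, 125, 216, 343, 512, 729 → 1000.

Neptune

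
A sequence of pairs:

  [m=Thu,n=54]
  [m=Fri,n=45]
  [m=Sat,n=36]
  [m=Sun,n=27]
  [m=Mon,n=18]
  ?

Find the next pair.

M: Thu, Fri, Sat, Sun, Mon → Tue (runs through the weekdays Mon→Sun).
N goes 54, 45, 36, 27, 18 → 9 (−9 each step).
Putting it together: [m=Tue,n=9].

[m=Tue,n=9]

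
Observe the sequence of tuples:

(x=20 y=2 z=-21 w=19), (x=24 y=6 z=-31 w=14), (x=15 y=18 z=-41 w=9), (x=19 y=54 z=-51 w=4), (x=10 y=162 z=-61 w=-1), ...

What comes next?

X goes 20, 24, 15, 19, 10 → 14 (alternating steps +4, −9, +4, −9, …).
Y — ×3 each step: 2, 6, 18, 54, 162 → 486.
For the z, −10 each step: -21, -31, -41, -51, -61 → -71.
W goes 19, 14, 9, 4, -1 → -6 (−5 each step).
So the next tuple is (x=14 y=486 z=-71 w=-6).

(x=14 y=486 z=-71 w=-6)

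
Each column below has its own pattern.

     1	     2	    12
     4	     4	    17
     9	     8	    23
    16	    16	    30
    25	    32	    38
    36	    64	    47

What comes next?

First component: perfect squares: 1², 2², 3², …, so 1, 4, 9, 16, 25, 36 → 49.
Second component goes 2, 4, 8, 16, 32, 64 → 128 (×2 each step).
Third component: differences are 5, 6, 7, … (increasing by 1 each time), so 12, 17, 23, 30, 38, 47 → 57.
Combining the parts gives 49  128  57.

49  128  57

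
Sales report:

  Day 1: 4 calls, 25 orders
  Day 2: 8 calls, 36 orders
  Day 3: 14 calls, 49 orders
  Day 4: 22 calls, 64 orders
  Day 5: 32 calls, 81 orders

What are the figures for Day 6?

44 calls, 100 orders

For the calls, differences are 4, 6, 8, … (increasing by 2 each time): 4, 8, 14, 22, 32 → 44.
Orders: perfect squares: 5², 6², 7², …; 25, 36, 49, 64, 81 → 100.
Putting it together: 44 calls, 100 orders.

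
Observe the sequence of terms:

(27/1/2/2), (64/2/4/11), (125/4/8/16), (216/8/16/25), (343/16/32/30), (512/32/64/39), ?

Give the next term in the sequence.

(729/64/128/44)

First entry: perfect cubes: 3³, 4³, 5³, …, so 27, 64, 125, 216, 343, 512 → 729.
Second entry — ×2 each step: 1, 2, 4, 8, 16, 32 → 64.
Third entry — ×2 each step: 2, 4, 8, 16, 32, 64 → 128.
Fourth entry: alternating steps +9, +5, +9, +5, …; 2, 11, 16, 25, 30, 39 → 44.
Putting it together: (729/64/128/44).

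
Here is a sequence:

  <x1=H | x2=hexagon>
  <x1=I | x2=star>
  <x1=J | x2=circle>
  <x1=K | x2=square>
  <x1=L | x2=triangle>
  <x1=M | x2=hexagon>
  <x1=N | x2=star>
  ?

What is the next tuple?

<x1=O | x2=circle>

X1: letters move forward 1 place in the alphabet; H, I, J, K, L, M, N → O.
X2: repeats hexagon → star → circle → square → triangle; hexagon, star, circle, square, triangle, hexagon, star → circle.
Putting it together: <x1=O | x2=circle>.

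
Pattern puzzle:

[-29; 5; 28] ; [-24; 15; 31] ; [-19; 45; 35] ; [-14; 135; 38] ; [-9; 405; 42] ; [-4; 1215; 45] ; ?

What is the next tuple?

[1; 3645; 49]

First slot: +5 each step; -29, -24, -19, -14, -9, -4 → 1.
For the second slot, ×3 each step: 5, 15, 45, 135, 405, 1215 → 3645.
Third slot: alternating steps +3, +4, +3, +4, …, so 28, 31, 35, 38, 42, 45 → 49.
So the next tuple is [1; 3645; 49].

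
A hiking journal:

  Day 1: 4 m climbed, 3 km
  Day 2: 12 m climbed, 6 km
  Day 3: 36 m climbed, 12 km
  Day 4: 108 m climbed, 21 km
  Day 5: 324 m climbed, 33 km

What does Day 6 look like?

972 m climbed, 48 km

For the m climbed, ×3 each step: 4, 12, 36, 108, 324 → 972.
Km: 3, 6, 12, 21, 33 → 48 (differences are 3, 6, 9, … (increasing by 3 each time)).
Combining the parts gives 972 m climbed, 48 km.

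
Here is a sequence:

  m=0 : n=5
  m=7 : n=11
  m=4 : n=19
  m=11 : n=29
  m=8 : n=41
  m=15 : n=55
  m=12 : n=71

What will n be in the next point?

N: differences are 6, 8, 10, … (increasing by 2 each time); 5, 11, 19, 29, 41, 55, 71 → 89.

89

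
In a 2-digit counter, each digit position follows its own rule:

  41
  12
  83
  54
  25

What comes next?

96

First digit: 4, 1, 8, 5, 2 → 9 (−3 each step, mod 10).
Second digit: +1 each step, mod 10, so 1, 2, 3, 4, 5 → 6.
Combining the parts gives 96.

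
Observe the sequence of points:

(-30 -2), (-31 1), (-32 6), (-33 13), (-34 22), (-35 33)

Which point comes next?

(-36 46)

First coordinate goes -30, -31, -32, -33, -34, -35 → -36 (−1 each step).
Second coordinate: -2, 1, 6, 13, 22, 33 → 46 (differences are 3, 5, 7, … (increasing by 2 each time)).
So the next point is (-36 46).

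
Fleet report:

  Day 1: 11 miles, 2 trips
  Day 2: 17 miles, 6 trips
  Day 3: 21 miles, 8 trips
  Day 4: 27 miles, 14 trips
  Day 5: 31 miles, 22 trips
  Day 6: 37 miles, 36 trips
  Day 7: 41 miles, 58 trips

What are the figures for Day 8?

Miles: 11, 17, 21, 27, 31, 37, 41 → 47 (alternating steps +6, +4, +6, +4, …).
Trips goes 2, 6, 8, 14, 22, 36, 58 → 94 (each term is the sum of the two before it).
So the next row is 47 miles, 94 trips.

47 miles, 94 trips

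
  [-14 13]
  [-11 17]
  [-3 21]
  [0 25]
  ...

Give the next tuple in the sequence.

[8 29]

First entry — alternating steps +3, +8, +3, +8, …: -14, -11, -3, 0 → 8.
Second entry — +4 each step: 13, 17, 21, 25 → 29.
So the next tuple is [8 29].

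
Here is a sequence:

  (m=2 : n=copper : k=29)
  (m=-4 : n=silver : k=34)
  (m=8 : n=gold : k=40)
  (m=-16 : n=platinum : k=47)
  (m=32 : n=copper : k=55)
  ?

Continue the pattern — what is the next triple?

For the m, ×(-2) each step: 2, -4, 8, -16, 32 → -64.
N: copper, silver, gold, platinum, copper → silver (repeats copper → silver → gold → platinum).
K: differences are 5, 6, 7, … (increasing by 1 each time), so 29, 34, 40, 47, 55 → 64.
So the next triple is (m=-64 : n=silver : k=64).

(m=-64 : n=silver : k=64)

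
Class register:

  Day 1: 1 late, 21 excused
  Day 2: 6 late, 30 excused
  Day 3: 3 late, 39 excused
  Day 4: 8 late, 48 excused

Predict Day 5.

5 late, 57 excused

Late: 1, 6, 3, 8 → 5 (alternating steps +5, −3, +5, −3, …).
Excused — +9 each step: 21, 30, 39, 48 → 57.
Putting it together: 5 late, 57 excused.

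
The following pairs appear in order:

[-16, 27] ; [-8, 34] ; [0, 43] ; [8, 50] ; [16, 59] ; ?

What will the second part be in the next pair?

66

Second part: alternating steps +7, +9, +7, +9, …, so 27, 34, 43, 50, 59 → 66.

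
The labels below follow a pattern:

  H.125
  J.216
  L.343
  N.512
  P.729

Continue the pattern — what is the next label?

Letter: letters move forward 2 places in the alphabet, so H, J, L, N, P → R.
Second component goes 125, 216, 343, 512, 729 → 1000 (perfect cubes: 5³, 6³, 7³, …).
Combining the parts gives R.1000.

R.1000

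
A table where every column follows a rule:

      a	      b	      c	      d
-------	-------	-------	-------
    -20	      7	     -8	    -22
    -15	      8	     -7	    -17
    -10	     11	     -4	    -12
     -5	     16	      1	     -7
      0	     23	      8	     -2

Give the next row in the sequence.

5  32  17  3

Column a: -20, -15, -10, -5, 0 → 5 (+5 each step).
Column b — differences are 1, 3, 5, … (increasing by 2 each time): 7, 8, 11, 16, 23 → 32.
Column c — differences are 1, 3, 5, … (increasing by 2 each time): -8, -7, -4, 1, 8 → 17.
Column d — always 2 less than the column a: -22, -17, -12, -7, -2 → 3.
Combining the parts gives 5  32  17  3.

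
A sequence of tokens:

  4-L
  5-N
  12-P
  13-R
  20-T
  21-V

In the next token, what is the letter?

Letter: L, N, P, R, T, V → X (letters move forward 2 places in the alphabet).

X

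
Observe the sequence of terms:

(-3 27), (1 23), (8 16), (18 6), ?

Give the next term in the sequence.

For the first slot, differences are 4, 7, 10, … (increasing by 3 each time): -3, 1, 8, 18 → 31.
Second slot: together with the first slot always sums to 24; 27, 23, 16, 6 → -7.
Combining the parts gives (31 -7).

(31 -7)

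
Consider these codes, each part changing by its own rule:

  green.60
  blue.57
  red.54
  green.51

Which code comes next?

Colour goes green, blue, red, green → blue (repeats green → blue → red).
Second component: −3 each step, so 60, 57, 54, 51 → 48.
Combining the parts gives blue.48.

blue.48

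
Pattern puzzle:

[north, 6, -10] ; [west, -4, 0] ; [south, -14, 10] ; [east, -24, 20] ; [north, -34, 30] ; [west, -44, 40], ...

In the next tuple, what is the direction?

south

Direction: repeats north → west → south → east, so north, west, south, east, north, west → south.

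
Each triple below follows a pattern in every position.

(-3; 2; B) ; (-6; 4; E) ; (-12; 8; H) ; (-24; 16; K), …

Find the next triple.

First entry: -3, -6, -12, -24 → -48 (×2 each step).
Second entry goes 2, 4, 8, 16 → 32 (×2 each step).
Letter: B, E, H, K → N (letters move forward 3 places in the alphabet).
Putting it together: (-48; 32; N).

(-48; 32; N)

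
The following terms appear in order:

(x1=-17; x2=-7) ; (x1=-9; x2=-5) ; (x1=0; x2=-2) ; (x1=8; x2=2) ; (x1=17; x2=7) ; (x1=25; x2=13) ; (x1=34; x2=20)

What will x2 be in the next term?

X1 — alternating steps +8, +9, +8, +9, …: -17, -9, 0, 8, 17, 25, 34 → 42.
X2: -7, -5, -2, 2, 7, 13, 20 → 28 (differences are 2, 3, 4, … (increasing by 1 each time)).

28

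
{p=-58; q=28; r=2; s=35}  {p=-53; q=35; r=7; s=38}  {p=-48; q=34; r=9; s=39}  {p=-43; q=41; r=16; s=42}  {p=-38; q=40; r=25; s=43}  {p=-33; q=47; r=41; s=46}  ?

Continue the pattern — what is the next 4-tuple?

P: -58, -53, -48, -43, -38, -33 → -28 (+5 each step).
Q — alternating steps +7, −1, +7, −1, …: 28, 35, 34, 41, 40, 47 → 46.
R goes 2, 7, 9, 16, 25, 41 → 66 (each term is the sum of the two before it).
S: alternating steps +3, +1, +3, +1, …; 35, 38, 39, 42, 43, 46 → 47.
Combining the parts gives {p=-28; q=46; r=66; s=47}.

{p=-28; q=46; r=66; s=47}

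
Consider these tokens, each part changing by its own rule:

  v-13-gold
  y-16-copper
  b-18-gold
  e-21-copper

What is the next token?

h-23-gold

Letter: letters move forward 3 places in the alphabet, wrapping Z→A; v, y, b, e → h.
Second component: alternating steps +3, +2, +3, +2, …, so 13, 16, 18, 21 → 23.
For the metal, alternates gold ↔ copper: gold, copper, gold, copper → gold.
Combining the parts gives h-23-gold.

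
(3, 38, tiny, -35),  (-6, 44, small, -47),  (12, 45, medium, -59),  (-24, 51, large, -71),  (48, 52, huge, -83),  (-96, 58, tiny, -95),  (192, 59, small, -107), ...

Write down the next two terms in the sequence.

(-384, 65, medium, -119), (768, 66, large, -131)

For the first part, ×(-2) each step: 3, -6, 12, -24, 48, -96, 192 → -384 → 768.
Second part: alternating steps +6, +1, +6, +1, …, so 38, 44, 45, 51, 52, 58, 59 → 65 → 66.
Size: repeats tiny → small → medium → large → huge; tiny, small, medium, large, huge, tiny, small → medium → large.
Fourth part goes -35, -47, -59, -71, -83, -95, -107 → -119 → -131 (−12 each step).
Putting the parts together: (-384, 65, medium, -119) and then (768, 66, large, -131).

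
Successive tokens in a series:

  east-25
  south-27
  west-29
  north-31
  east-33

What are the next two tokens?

Direction goes east, south, west, north, east → south → west (repeats east → south → west → north).
Second component goes 25, 27, 29, 31, 33 → 35 → 37 (+2 each step).
So the next two tokens are south-35 and west-37.

south-35 then west-37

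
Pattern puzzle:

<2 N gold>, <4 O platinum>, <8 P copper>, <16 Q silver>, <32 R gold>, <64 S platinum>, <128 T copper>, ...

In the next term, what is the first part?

256

First part: 2, 4, 8, 16, 32, 64, 128 → 256 (×2 each step).
Letter: letters move forward 1 place in the alphabet, so N, O, P, Q, R, S, T → U.
Metal — repeats gold → platinum → copper → silver: gold, platinum, copper, silver, gold, platinum, copper → silver.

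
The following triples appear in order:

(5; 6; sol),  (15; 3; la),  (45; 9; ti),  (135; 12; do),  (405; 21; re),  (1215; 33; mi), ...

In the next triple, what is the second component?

54

Second component: 6, 3, 9, 12, 21, 33 → 54 (each term is the sum of the two before it).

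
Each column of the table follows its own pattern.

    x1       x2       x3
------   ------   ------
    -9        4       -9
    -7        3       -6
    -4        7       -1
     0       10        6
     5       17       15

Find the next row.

11  27  26

Column x1: differences are 2, 3, 4, … (increasing by 1 each time); -9, -7, -4, 0, 5 → 11.
Column x2 — each term is the sum of the two before it: 4, 3, 7, 10, 17 → 27.
For the column x3, differences are 3, 5, 7, … (increasing by 2 each time): -9, -6, -1, 6, 15 → 26.
Putting it together: 11  27  26.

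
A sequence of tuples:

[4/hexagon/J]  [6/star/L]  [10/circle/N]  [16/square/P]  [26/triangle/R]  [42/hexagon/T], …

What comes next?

First part — each term is the sum of the two before it: 4, 6, 10, 16, 26, 42 → 68.
Shape: hexagon, star, circle, square, triangle, hexagon → star (repeats hexagon → star → circle → square → triangle).
Letter: J, L, N, P, R, T → V (letters move forward 2 places in the alphabet).
Putting it together: [68/star/V].

[68/star/V]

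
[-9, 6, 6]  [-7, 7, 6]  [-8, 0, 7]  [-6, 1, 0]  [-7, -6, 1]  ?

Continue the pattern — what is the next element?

First slot: -9, -7, -8, -6, -7 → -5 (alternating steps +2, −1, +2, −1, …).
Second slot: alternating steps +1, −7, +1, −7, …; 6, 7, 0, 1, -6 → -5.
Third slot: 6, 6, 7, 0, 1 → -6 (always the previous value of the second slot).
Putting it together: [-5, -5, -6].

[-5, -5, -6]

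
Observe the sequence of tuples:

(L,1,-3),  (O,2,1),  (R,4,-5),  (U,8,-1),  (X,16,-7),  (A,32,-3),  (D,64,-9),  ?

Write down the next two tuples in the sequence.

Letter: L, O, R, U, X, A, D → G → J (letters move forward 3 places in the alphabet, wrapping Z→A).
Second component — ×2 each step: 1, 2, 4, 8, 16, 32, 64 → 128 → 256.
Third component goes -3, 1, -5, -1, -7, -3, -9 → -5 → -11 (alternating steps +4, −6, +4, −6, …).
So the next two tuples are (G,128,-5) and (J,256,-11).

(G,128,-5), (J,256,-11)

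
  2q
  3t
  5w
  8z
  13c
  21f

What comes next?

First component: each term is the sum of the two before it, so 2, 3, 5, 8, 13, 21 → 34.
Letter — letters move forward 3 places in the alphabet, wrapping Z→A: q, t, w, z, c, f → i.
Putting it together: 34i.

34i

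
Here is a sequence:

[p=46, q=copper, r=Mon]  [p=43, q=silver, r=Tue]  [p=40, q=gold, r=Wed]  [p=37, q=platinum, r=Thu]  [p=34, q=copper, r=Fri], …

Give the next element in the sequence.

P — −3 each step: 46, 43, 40, 37, 34 → 31.
Q: copper, silver, gold, platinum, copper → silver (repeats copper → silver → gold → platinum).
R: runs through the weekdays Mon→Sun, so Mon, Tue, Wed, Thu, Fri → Sat.
Combining the parts gives [p=31, q=silver, r=Sat].

[p=31, q=silver, r=Sat]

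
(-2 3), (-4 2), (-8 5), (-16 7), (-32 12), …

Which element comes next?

(-64 19)

First value: ×2 each step; -2, -4, -8, -16, -32 → -64.
Second value: each term is the sum of the two before it; 3, 2, 5, 7, 12 → 19.
Putting it together: (-64 19).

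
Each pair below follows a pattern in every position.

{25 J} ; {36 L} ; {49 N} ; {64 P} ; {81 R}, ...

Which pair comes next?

{100 T}

First coordinate: perfect squares: 5², 6², 7², …; 25, 36, 49, 64, 81 → 100.
Letter — letters move forward 2 places in the alphabet: J, L, N, P, R → T.
So the next pair is {100 T}.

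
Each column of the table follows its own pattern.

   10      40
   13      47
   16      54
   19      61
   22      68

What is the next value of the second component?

Second component: +7 each step, so 40, 47, 54, 61, 68 → 75.

75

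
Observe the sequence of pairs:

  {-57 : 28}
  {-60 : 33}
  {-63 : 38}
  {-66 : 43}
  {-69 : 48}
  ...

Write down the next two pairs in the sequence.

First part goes -57, -60, -63, -66, -69 → -72 → -75 (−3 each step).
Second part goes 28, 33, 38, 43, 48 → 53 → 58 (+5 each step).
Putting the parts together: {-72 : 53} and then {-75 : 58}.

{-72 : 53}, {-75 : 58}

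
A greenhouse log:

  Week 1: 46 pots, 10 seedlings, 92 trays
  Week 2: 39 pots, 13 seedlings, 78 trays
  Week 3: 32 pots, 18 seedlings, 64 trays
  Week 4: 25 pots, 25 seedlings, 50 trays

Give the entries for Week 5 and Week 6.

18 pots, 34 seedlings, 36 trays; 11 pots, 45 seedlings, 22 trays

For the pots, −7 each step: 46, 39, 32, 25 → 18 → 11.
Seedlings — differences are 3, 5, 7, … (increasing by 2 each time): 10, 13, 18, 25 → 34 → 45.
Trays goes 92, 78, 64, 50 → 36 → 22 (always 2 × the pots).
Putting the parts together: 18 pots, 34 seedlings, 36 trays and then 11 pots, 45 seedlings, 22 trays.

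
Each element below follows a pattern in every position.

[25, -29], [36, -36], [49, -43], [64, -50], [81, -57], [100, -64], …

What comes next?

First component: perfect squares: 5², 6², 7², …, so 25, 36, 49, 64, 81, 100 → 121.
Second component: −7 each step; -29, -36, -43, -50, -57, -64 → -71.
Combining the parts gives [121, -71].

[121, -71]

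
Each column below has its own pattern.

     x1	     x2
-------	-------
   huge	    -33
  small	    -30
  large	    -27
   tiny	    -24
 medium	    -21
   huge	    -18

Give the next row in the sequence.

small  -15

Column x1: repeats huge → small → large → tiny → medium; huge, small, large, tiny, medium, huge → small.
Column x2 — +3 each step: -33, -30, -27, -24, -21, -18 → -15.
Combining the parts gives small  -15.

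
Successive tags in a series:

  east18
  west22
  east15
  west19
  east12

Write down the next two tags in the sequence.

west16 then east9

Direction: alternates east ↔ west, so east, west, east, west, east → west → east.
Second component: alternating steps +4, −7, +4, −7, …; 18, 22, 15, 19, 12 → 16 → 9.
So the next two tags are west16 and east9.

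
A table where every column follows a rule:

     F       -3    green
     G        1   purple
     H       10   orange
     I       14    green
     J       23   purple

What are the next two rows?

K  27  orange; L  36  green

Letter: letters move forward 1 place in the alphabet, so F, G, H, I, J → K → L.
Second component — alternating steps +4, +9, +4, +9, …: -3, 1, 10, 14, 23 → 27 → 36.
Colour — repeats green → purple → orange: green, purple, orange, green, purple → orange → green.
So the next two rows are K  27  orange and L  36  green.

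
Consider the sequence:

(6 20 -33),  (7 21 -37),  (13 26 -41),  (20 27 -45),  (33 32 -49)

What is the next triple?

For the first slot, each term is the sum of the two before it: 6, 7, 13, 20, 33 → 53.
Second slot: alternating steps +1, +5, +1, +5, …; 20, 21, 26, 27, 32 → 33.
Third slot — −4 each step: -33, -37, -41, -45, -49 → -53.
Putting it together: (53 33 -53).

(53 33 -53)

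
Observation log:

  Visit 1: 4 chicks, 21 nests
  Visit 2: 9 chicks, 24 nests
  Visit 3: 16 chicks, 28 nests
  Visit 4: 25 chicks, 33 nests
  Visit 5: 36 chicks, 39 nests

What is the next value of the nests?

46

Nests goes 21, 24, 28, 33, 39 → 46 (differences are 3, 4, 5, … (increasing by 1 each time)).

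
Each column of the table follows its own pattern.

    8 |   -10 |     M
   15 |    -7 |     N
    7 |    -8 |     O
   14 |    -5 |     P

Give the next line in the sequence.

6  -6  Q

First component goes 8, 15, 7, 14 → 6 (alternating steps +7, −8, +7, −8, …).
Second component goes -10, -7, -8, -5 → -6 (alternating steps +3, −1, +3, −1, …).
Letter: letters move forward 1 place in the alphabet, so M, N, O, P → Q.
So the next line is 6  -6  Q.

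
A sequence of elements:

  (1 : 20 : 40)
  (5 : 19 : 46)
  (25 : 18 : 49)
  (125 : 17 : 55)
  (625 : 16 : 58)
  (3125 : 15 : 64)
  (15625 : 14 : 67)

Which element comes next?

(78125 : 13 : 73)

First entry goes 1, 5, 25, 125, 625, 3125, 15625 → 78125 (×5 each step).
For the second entry, −1 each step: 20, 19, 18, 17, 16, 15, 14 → 13.
Third entry: alternating steps +6, +3, +6, +3, …, so 40, 46, 49, 55, 58, 64, 67 → 73.
Combining the parts gives (78125 : 13 : 73).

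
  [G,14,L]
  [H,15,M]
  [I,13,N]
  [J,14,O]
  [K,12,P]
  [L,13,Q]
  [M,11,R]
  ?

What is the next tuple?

[N,12,S]

For the first letter, letters move forward 1 place in the alphabet: G, H, I, J, K, L, M → N.
Second part — alternating steps +1, −2, +1, −2, …: 14, 15, 13, 14, 12, 13, 11 → 12.
Second letter goes L, M, N, O, P, Q, R → S (letters move forward 1 place in the alphabet).
Combining the parts gives [N,12,S].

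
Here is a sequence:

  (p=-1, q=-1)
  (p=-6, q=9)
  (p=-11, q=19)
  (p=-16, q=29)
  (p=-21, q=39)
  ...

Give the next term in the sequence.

P: −5 each step, so -1, -6, -11, -16, -21 → -26.
Q: +10 each step; -1, 9, 19, 29, 39 → 49.
Combining the parts gives (p=-26, q=49).

(p=-26, q=49)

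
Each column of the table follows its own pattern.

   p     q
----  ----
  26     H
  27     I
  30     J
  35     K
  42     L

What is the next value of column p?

51

Column p — differences are 1, 3, 5, … (increasing by 2 each time): 26, 27, 30, 35, 42 → 51.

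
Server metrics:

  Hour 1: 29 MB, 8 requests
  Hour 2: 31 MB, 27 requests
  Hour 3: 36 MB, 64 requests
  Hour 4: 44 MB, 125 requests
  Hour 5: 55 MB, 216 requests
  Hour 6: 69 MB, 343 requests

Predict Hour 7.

86 MB, 512 requests

MB: differences are 2, 5, 8, … (increasing by 3 each time), so 29, 31, 36, 44, 55, 69 → 86.
For the requests, perfect cubes: 2³, 3³, 4³, …: 8, 27, 64, 125, 216, 343 → 512.
Putting it together: 86 MB, 512 requests.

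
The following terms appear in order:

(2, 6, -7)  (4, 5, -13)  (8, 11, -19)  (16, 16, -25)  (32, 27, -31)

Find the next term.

(64, 43, -37)

First entry: ×2 each step; 2, 4, 8, 16, 32 → 64.
For the second entry, each term is the sum of the two before it: 6, 5, 11, 16, 27 → 43.
Third entry: −6 each step; -7, -13, -19, -25, -31 → -37.
So the next term is (64, 43, -37).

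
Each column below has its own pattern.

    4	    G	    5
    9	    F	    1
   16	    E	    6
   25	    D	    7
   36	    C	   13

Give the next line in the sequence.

49  B  20

For the first component, perfect squares: 2², 3², 4², …: 4, 9, 16, 25, 36 → 49.
Letter: letters move back 1 place in the alphabet, so G, F, E, D, C → B.
Third component: each term is the sum of the two before it; 5, 1, 6, 7, 13 → 20.
So the next line is 49  B  20.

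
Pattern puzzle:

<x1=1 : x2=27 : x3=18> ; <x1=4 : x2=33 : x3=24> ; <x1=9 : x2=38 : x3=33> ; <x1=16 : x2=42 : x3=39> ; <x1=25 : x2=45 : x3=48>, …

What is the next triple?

X1 goes 1, 4, 9, 16, 25 → 36 (perfect squares: 1², 2², 3², …).
X2 — differences are 6, 5, 4, … (decreasing by 1 each time): 27, 33, 38, 42, 45 → 47.
X3: 18, 24, 33, 39, 48 → 54 (alternating steps +6, +9, +6, +9, …).
So the next triple is <x1=36 : x2=47 : x3=54>.

<x1=36 : x2=47 : x3=54>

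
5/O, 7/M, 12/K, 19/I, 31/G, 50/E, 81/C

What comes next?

First component: each term is the sum of the two before it, so 5, 7, 12, 19, 31, 50, 81 → 131.
Letter: letters move back 2 places in the alphabet, so O, M, K, I, G, E, C → A.
So the next code is 131/A.

131/A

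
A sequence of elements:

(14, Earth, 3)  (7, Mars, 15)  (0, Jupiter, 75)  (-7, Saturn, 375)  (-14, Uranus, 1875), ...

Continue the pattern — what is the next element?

First part: −7 each step, so 14, 7, 0, -7, -14 → -21.
Planet: Earth, Mars, Jupiter, Saturn, Uranus → Neptune (runs through the planets Mercury→Neptune).
Third part — ×5 each step: 3, 15, 75, 375, 1875 → 9375.
Putting it together: (-21, Neptune, 9375).

(-21, Neptune, 9375)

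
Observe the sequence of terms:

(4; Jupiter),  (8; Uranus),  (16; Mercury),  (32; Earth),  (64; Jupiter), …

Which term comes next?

(128; Uranus)

First coordinate — ×2 each step: 4, 8, 16, 32, 64 → 128.
Planet: repeats Jupiter → Uranus → Mercury → Earth; Jupiter, Uranus, Mercury, Earth, Jupiter → Uranus.
Combining the parts gives (128; Uranus).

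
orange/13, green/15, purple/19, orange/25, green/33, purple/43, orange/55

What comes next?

Colour goes orange, green, purple, orange, green, purple, orange → green (repeats orange → green → purple).
For the second component, differences are 2, 4, 6, … (increasing by 2 each time): 13, 15, 19, 25, 33, 43, 55 → 69.
So the next token is green/69.

green/69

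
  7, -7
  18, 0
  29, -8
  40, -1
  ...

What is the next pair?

51, -9

First slot goes 7, 18, 29, 40 → 51 (+11 each step).
Second slot — alternating steps +7, −8, +7, −8, …: -7, 0, -8, -1 → -9.
Combining the parts gives 51, -9.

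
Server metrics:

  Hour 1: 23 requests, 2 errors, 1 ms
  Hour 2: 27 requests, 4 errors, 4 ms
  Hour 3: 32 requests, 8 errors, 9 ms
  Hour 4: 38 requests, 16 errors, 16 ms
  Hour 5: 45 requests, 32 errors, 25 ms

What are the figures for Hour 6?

53 requests, 64 errors, 36 ms

Requests — differences are 4, 5, 6, … (increasing by 1 each time): 23, 27, 32, 38, 45 → 53.
Errors: 2, 4, 8, 16, 32 → 64 (×2 each step).
Ms goes 1, 4, 9, 16, 25 → 36 (perfect squares: 1², 2², 3², …).
Putting it together: 53 requests, 64 errors, 36 ms.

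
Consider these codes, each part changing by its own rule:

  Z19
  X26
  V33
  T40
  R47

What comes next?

P54

Letter — letters move back 2 places in the alphabet: Z, X, V, T, R → P.
Second component: +7 each step; 19, 26, 33, 40, 47 → 54.
Combining the parts gives P54.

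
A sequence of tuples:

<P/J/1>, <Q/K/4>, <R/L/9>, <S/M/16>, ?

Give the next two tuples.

<T/N/25>, <U/O/36>

First letter goes P, Q, R, S → T → U (letters move forward 1 place in the alphabet).
Second letter: letters move forward 1 place in the alphabet; J, K, L, M → N → O.
Third value: 1, 4, 9, 16 → 25 → 36 (perfect squares: 1², 2², 3², …).
Putting the parts together: <T/N/25> and then <U/O/36>.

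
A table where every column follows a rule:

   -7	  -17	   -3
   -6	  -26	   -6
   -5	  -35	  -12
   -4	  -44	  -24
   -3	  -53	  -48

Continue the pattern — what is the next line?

-2  -62  -96

First component: -7, -6, -5, -4, -3 → -2 (+1 each step).
Second component: −9 each step; -17, -26, -35, -44, -53 → -62.
Third component: ×2 each step; -3, -6, -12, -24, -48 → -96.
Putting it together: -2  -62  -96.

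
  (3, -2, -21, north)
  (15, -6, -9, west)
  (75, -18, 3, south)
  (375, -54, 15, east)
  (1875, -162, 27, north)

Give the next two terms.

First slot: ×5 each step; 3, 15, 75, 375, 1875 → 9375 → 46875.
Second slot: -2, -6, -18, -54, -162 → -486 → -1458 (×3 each step).
Third slot: +12 each step, so -21, -9, 3, 15, 27 → 39 → 51.
Direction goes north, west, south, east, north → west → south (repeats north → west → south → east).
Putting the parts together: (9375, -486, 39, west) and then (46875, -1458, 51, south).

(9375, -486, 39, west), (46875, -1458, 51, south)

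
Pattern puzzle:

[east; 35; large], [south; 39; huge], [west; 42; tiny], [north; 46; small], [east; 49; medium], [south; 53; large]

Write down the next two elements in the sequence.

Direction goes east, south, west, north, east, south → west → north (repeats east → south → west → north).
Second value: 35, 39, 42, 46, 49, 53 → 56 → 60 (alternating steps +4, +3, +4, +3, …).
Size — repeats large → huge → tiny → small → medium: large, huge, tiny, small, medium, large → huge → tiny.
Putting the parts together: [west; 56; huge] and then [north; 60; tiny].

[west; 56; huge], [north; 60; tiny]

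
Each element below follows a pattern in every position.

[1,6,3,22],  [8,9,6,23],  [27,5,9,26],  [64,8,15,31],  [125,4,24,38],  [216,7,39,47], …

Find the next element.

First component: perfect cubes: 1³, 2³, 3³, …; 1, 8, 27, 64, 125, 216 → 343.
Second component — alternating steps +3, −4, +3, −4, …: 6, 9, 5, 8, 4, 7 → 3.
Third component — each term is the sum of the two before it: 3, 6, 9, 15, 24, 39 → 63.
Fourth component: differences are 1, 3, 5, … (increasing by 2 each time), so 22, 23, 26, 31, 38, 47 → 58.
Combining the parts gives [343,3,63,58].

[343,3,63,58]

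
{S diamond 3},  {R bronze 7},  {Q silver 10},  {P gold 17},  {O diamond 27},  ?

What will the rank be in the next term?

bronze

Rank: diamond, bronze, silver, gold, diamond → bronze (repeats diamond → bronze → silver → gold).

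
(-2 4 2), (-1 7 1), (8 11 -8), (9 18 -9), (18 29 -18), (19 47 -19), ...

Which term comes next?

(28 76 -28)

First slot — alternating steps +1, +9, +1, +9, …: -2, -1, 8, 9, 18, 19 → 28.
For the second slot, each term is the sum of the two before it: 4, 7, 11, 18, 29, 47 → 76.
Third slot: always the negative of the first slot, so 2, 1, -8, -9, -18, -19 → -28.
So the next term is (28 76 -28).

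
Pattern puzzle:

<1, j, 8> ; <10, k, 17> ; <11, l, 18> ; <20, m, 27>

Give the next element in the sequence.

<21, n, 28>

First component — alternating steps +9, +1, +9, +1, …: 1, 10, 11, 20 → 21.
Letter — letters move forward 1 place in the alphabet: j, k, l, m → n.
Third component: always 7 more than the first component, so 8, 17, 18, 27 → 28.
Combining the parts gives <21, n, 28>.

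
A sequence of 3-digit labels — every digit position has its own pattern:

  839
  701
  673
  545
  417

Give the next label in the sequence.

First digit: 8, 7, 6, 5, 4 → 3 (−1 each step, mod 10).
Second digit: −3 each step, mod 10, so 3, 0, 7, 4, 1 → 8.
For the third digit, +2 each step, mod 10: 9, 1, 3, 5, 7 → 9.
Combining the parts gives 389.

389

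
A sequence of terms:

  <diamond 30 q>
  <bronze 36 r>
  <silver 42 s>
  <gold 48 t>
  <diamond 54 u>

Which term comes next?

Rank: repeats diamond → bronze → silver → gold, so diamond, bronze, silver, gold, diamond → bronze.
Second coordinate: 30, 36, 42, 48, 54 → 60 (+6 each step).
Letter: letters move forward 1 place in the alphabet; q, r, s, t, u → v.
Combining the parts gives <bronze 60 v>.

<bronze 60 v>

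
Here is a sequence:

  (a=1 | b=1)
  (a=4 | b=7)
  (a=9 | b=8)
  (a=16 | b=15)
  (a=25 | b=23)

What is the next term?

For the a, perfect squares: 1², 2², 3², …: 1, 4, 9, 16, 25 → 36.
B — each term is the sum of the two before it: 1, 7, 8, 15, 23 → 38.
So the next term is (a=36 | b=38).

(a=36 | b=38)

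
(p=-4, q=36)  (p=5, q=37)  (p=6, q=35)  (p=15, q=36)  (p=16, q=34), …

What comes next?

(p=25, q=35)

For the p, alternating steps +9, +1, +9, +1, …: -4, 5, 6, 15, 16 → 25.
Q — alternating steps +1, −2, +1, −2, …: 36, 37, 35, 36, 34 → 35.
Combining the parts gives (p=25, q=35).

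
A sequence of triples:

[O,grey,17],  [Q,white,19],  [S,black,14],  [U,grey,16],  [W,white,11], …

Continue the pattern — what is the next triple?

[Y,black,13]

Letter: letters move forward 2 places in the alphabet, so O, Q, S, U, W → Y.
Shade: repeats grey → white → black, so grey, white, black, grey, white → black.
Third value: alternating steps +2, −5, +2, −5, …, so 17, 19, 14, 16, 11 → 13.
Putting it together: [Y,black,13].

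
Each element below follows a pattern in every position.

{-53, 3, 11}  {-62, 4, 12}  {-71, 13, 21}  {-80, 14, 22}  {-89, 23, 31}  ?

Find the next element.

{-98, 24, 32}

First component: −9 each step, so -53, -62, -71, -80, -89 → -98.
Second component goes 3, 4, 13, 14, 23 → 24 (alternating steps +1, +9, +1, +9, …).
Third component — always 8 more than the second component: 11, 12, 21, 22, 31 → 32.
Putting it together: {-98, 24, 32}.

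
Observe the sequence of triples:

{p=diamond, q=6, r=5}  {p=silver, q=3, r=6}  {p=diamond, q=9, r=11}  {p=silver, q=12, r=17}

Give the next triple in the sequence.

P: diamond, silver, diamond, silver → diamond (alternates diamond ↔ silver).
Q goes 6, 3, 9, 12 → 21 (each term is the sum of the two before it).
R goes 5, 6, 11, 17 → 28 (each term is the sum of the two before it).
Putting it together: {p=diamond, q=21, r=28}.

{p=diamond, q=21, r=28}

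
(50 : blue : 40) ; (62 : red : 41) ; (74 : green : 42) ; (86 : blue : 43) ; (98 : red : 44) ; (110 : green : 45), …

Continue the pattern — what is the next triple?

First coordinate goes 50, 62, 74, 86, 98, 110 → 122 (+12 each step).
For the colour, repeats blue → red → green: blue, red, green, blue, red, green → blue.
Third coordinate — +1 each step: 40, 41, 42, 43, 44, 45 → 46.
Putting it together: (122 : blue : 46).

(122 : blue : 46)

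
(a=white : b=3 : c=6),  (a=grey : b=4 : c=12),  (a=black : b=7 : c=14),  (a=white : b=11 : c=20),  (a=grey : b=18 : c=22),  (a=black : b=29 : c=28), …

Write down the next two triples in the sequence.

A — repeats white → grey → black: white, grey, black, white, grey, black → white → grey.
B: 3, 4, 7, 11, 18, 29 → 47 → 76 (each term is the sum of the two before it).
C: alternating steps +6, +2, +6, +2, …; 6, 12, 14, 20, 22, 28 → 30 → 36.
So the next two triples are (a=white : b=47 : c=30) and (a=grey : b=76 : c=36).

(a=white : b=47 : c=30), (a=grey : b=76 : c=36)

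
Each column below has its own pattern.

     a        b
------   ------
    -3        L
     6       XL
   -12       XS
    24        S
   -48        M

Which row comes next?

Column a: ×(-2) each step; -3, 6, -12, 24, -48 → 96.
For the column b, runs through clothing sizes XS→XL: L, XL, XS, S, M → L.
Combining the parts gives 96  L.

96  L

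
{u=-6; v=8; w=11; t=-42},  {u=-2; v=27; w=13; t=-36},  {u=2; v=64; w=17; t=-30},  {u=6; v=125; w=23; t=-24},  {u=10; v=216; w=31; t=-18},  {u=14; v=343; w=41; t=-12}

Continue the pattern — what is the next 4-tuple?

{u=18; v=512; w=53; t=-6}

U: +4 each step; -6, -2, 2, 6, 10, 14 → 18.
V — perfect cubes: 2³, 3³, 4³, …: 8, 27, 64, 125, 216, 343 → 512.
W: differences are 2, 4, 6, … (increasing by 2 each time); 11, 13, 17, 23, 31, 41 → 53.
T — +6 each step: -42, -36, -30, -24, -18, -12 → -6.
So the next 4-tuple is {u=18; v=512; w=53; t=-6}.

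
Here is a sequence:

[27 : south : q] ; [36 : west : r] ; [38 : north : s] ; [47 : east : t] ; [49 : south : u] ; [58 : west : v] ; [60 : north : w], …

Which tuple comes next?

[69 : east : x]

First coordinate: alternating steps +9, +2, +9, +2, …; 27, 36, 38, 47, 49, 58, 60 → 69.
For the direction, repeats south → west → north → east: south, west, north, east, south, west, north → east.
Letter: letters move forward 1 place in the alphabet; q, r, s, t, u, v, w → x.
Combining the parts gives [69 : east : x].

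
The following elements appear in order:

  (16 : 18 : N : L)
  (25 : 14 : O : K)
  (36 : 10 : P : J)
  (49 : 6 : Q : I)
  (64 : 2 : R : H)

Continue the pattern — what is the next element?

(81 : -2 : S : G)

For the first coordinate, perfect squares: 4², 5², 6², …: 16, 25, 36, 49, 64 → 81.
Second coordinate: −4 each step, so 18, 14, 10, 6, 2 → -2.
First letter goes N, O, P, Q, R → S (letters move forward 1 place in the alphabet).
Second letter — letters move back 1 place in the alphabet: L, K, J, I, H → G.
Putting it together: (81 : -2 : S : G).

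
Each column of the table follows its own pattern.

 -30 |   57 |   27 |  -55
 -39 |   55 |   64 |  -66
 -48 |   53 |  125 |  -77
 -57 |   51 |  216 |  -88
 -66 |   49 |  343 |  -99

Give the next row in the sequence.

-75  47  512  -110

First component: −9 each step; -30, -39, -48, -57, -66 → -75.
For the second component, −2 each step: 57, 55, 53, 51, 49 → 47.
Third component: perfect cubes: 3³, 4³, 5³, …, so 27, 64, 125, 216, 343 → 512.
Fourth component goes -55, -66, -77, -88, -99 → -110 (−11 each step).
Putting it together: -75  47  512  -110.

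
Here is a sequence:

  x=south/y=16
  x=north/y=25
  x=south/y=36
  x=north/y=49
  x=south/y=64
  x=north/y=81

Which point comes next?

X goes south, north, south, north, south, north → south (alternates south ↔ north).
Y: perfect squares: 4², 5², 6², …; 16, 25, 36, 49, 64, 81 → 100.
Combining the parts gives x=south/y=100.

x=south/y=100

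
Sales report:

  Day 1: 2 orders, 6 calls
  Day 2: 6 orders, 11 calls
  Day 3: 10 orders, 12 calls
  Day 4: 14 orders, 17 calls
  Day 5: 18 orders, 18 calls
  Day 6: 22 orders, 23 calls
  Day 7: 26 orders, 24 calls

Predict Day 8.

For the orders, +4 each step: 2, 6, 10, 14, 18, 22, 26 → 30.
Calls goes 6, 11, 12, 17, 18, 23, 24 → 29 (alternating steps +5, +1, +5, +1, …).
Putting it together: 30 orders, 29 calls.

30 orders, 29 calls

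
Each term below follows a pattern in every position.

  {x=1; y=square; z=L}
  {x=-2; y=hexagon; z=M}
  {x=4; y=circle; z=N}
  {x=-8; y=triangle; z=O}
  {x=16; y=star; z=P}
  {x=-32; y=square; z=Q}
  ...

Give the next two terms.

X: ×(-2) each step, so 1, -2, 4, -8, 16, -32 → 64 → -128.
Y: repeats square → hexagon → circle → triangle → star, so square, hexagon, circle, triangle, star, square → hexagon → circle.
Z goes L, M, N, O, P, Q → R → S (letters move forward 1 place in the alphabet).
Putting the parts together: {x=64; y=hexagon; z=R} and then {x=-128; y=circle; z=S}.

{x=64; y=hexagon; z=R}, {x=-128; y=circle; z=S}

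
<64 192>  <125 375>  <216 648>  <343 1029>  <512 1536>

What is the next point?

<729 2187>

First coordinate — perfect cubes: 4³, 5³, 6³, …: 64, 125, 216, 343, 512 → 729.
Second coordinate goes 192, 375, 648, 1029, 1536 → 2187 (always 3 × the first coordinate).
Combining the parts gives <729 2187>.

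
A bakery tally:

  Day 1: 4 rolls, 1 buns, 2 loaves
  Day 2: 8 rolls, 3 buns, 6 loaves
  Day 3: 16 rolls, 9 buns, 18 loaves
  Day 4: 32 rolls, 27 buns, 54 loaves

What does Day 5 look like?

64 rolls, 81 buns, 162 loaves

Rolls — ×2 each step: 4, 8, 16, 32 → 64.
Buns: ×3 each step, so 1, 3, 9, 27 → 81.
Loaves goes 2, 6, 18, 54 → 162 (×3 each step).
Combining the parts gives 64 rolls, 81 buns, 162 loaves.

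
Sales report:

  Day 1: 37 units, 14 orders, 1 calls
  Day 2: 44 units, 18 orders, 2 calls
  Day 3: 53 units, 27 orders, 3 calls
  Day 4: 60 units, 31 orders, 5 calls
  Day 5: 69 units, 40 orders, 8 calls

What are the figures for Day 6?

76 units, 44 orders, 13 calls

Units: alternating steps +7, +9, +7, +9, …; 37, 44, 53, 60, 69 → 76.
Orders: alternating steps +4, +9, +4, +9, …; 14, 18, 27, 31, 40 → 44.
Calls — each term is the sum of the two before it: 1, 2, 3, 5, 8 → 13.
So the next row is 76 units, 44 orders, 13 calls.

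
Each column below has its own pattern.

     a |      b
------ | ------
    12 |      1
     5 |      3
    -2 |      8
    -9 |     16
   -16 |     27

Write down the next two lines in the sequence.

-23  41; -30  58

Column a: −7 each step, so 12, 5, -2, -9, -16 → -23 → -30.
Column b — differences are 2, 5, 8, … (increasing by 3 each time): 1, 3, 8, 16, 27 → 41 → 58.
Putting the parts together: -23  41 and then -30  58.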